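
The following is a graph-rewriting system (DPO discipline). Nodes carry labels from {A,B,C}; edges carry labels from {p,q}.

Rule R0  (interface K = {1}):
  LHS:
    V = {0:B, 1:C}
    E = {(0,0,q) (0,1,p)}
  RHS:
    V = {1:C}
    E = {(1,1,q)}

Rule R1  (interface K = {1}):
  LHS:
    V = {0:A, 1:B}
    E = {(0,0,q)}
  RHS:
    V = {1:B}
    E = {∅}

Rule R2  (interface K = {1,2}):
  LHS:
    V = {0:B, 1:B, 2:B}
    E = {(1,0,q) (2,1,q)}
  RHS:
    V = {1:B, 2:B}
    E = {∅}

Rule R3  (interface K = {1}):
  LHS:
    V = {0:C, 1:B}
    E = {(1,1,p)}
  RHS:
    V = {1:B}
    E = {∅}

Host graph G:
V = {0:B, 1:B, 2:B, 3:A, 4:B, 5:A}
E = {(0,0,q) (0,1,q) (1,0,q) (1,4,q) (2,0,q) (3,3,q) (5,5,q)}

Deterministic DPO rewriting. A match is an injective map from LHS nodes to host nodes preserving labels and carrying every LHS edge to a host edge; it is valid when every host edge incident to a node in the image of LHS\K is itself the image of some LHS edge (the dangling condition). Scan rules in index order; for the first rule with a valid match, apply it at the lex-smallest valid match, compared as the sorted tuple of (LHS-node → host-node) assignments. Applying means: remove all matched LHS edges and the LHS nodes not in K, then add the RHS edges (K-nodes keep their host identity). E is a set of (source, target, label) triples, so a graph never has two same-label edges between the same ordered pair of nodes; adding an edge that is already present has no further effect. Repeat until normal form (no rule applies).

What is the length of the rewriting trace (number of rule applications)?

[0] host  ⇒  6 nodes, 7 edges  {0-q->0 0-q->1 1-q->0 1-q->4 2-q->0 3-q->3 5-q->5}
[1] R1 @ {0↦3, 1↦0}  ⇒  5 nodes, 6 edges  {0-q->0 0-q->1 1-q->0 1-q->4 2-q->0 5-q->5}
[2] R1 @ {0↦5, 1↦0}  ⇒  4 nodes, 5 edges  {0-q->0 0-q->1 1-q->0 1-q->4 2-q->0}
[3] R2 @ {0↦4, 1↦1, 2↦0}  ⇒  3 nodes, 3 edges  {0-q->0 1-q->0 2-q->0}
normal form: no rule applies after step 3

Answer: 3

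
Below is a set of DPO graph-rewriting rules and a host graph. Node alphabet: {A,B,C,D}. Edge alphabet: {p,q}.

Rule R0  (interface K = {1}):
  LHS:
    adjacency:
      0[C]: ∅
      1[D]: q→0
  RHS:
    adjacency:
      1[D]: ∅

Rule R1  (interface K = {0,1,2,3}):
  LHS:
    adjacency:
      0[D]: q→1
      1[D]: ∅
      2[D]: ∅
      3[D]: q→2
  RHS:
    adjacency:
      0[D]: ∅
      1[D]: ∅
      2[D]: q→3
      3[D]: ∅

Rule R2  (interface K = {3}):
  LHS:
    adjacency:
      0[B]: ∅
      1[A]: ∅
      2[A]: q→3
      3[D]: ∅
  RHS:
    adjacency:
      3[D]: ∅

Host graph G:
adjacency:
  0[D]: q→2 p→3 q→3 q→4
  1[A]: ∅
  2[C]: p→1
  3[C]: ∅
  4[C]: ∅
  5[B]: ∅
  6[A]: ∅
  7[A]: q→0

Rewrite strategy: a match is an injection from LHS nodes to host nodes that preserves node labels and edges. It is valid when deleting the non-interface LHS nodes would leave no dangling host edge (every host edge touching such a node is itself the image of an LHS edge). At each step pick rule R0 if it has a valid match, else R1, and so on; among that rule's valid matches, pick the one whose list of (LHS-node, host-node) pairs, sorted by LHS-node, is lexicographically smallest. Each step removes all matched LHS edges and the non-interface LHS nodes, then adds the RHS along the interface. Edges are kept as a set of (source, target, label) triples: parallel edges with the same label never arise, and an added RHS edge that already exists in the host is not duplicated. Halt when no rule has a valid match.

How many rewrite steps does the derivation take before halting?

[0] host  ⇒  8 nodes, 6 edges  {0-q->2 0-p->3 0-q->3 0-q->4 2-p->1 7-q->0}
[1] R0 @ {0↦4, 1↦0}  ⇒  7 nodes, 5 edges  {0-q->2 0-p->3 0-q->3 2-p->1 7-q->0}
[2] R2 @ {0↦5, 1↦6, 2↦7, 3↦0}  ⇒  4 nodes, 4 edges  {0-q->2 0-p->3 0-q->3 2-p->1}
final graph: no rule applies after step 2

Answer: 2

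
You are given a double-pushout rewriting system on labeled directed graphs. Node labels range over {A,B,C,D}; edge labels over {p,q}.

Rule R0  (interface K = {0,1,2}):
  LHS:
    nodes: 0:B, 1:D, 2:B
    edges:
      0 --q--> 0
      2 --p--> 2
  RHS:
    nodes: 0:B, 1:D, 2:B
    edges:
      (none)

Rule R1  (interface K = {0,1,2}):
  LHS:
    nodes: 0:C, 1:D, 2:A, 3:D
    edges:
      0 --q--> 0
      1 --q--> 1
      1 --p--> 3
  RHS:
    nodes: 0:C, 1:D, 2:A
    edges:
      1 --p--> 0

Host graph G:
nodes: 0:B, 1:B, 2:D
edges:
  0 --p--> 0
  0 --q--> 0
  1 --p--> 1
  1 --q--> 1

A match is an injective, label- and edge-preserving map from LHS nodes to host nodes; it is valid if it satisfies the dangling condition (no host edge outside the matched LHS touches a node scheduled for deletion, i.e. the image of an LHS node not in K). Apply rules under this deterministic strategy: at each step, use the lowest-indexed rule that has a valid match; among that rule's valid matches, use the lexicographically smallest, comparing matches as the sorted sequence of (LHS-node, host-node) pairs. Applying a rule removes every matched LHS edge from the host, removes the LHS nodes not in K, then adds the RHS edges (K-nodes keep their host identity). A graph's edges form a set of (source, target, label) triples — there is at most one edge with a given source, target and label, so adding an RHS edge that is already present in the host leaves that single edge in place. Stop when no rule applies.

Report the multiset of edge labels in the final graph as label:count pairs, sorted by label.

Answer: (no edges)

Steps:
start.  V:3 E:4  edges: 0-p->0 0-q->0 1-p->1 1-q->1
1. fire R0 via {0↦0, 1↦2, 2↦1}  →  V:3 E:2  edges: 0-p->0 1-q->1
2. fire R0 via {0↦1, 1↦2, 2↦0}  →  V:3 E:0  edges: ∅
final graph: no rule applies after step 2
NF edges: []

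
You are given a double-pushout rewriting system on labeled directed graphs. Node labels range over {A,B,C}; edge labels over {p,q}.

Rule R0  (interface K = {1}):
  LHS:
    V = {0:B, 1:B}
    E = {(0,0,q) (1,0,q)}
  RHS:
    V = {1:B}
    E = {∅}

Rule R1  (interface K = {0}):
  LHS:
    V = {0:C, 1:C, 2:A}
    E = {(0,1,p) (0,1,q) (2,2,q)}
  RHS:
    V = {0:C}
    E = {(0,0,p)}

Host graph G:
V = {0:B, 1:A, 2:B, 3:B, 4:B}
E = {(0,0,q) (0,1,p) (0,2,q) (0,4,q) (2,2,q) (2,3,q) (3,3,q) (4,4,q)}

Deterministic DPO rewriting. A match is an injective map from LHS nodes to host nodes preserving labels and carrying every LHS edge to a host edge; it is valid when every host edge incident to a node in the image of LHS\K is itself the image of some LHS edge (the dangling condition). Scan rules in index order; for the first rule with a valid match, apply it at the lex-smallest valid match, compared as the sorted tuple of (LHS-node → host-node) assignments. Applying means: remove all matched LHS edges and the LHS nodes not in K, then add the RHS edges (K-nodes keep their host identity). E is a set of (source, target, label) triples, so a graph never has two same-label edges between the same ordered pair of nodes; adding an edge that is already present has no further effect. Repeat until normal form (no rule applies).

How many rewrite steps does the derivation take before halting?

initial: |V|=5 |E|=8  E = 0-q->0 0-p->1 0-q->2 0-q->4 2-q->2 2-q->3 3-q->3 4-q->4
step 1: apply R0 at {0↦3, 1↦2}  → |V|=4 |E|=6  E = 0-q->0 0-p->1 0-q->2 0-q->4 2-q->2 4-q->4
step 2: apply R0 at {0↦2, 1↦0}  → |V|=3 |E|=4  E = 0-q->0 0-p->1 0-q->4 4-q->4
step 3: apply R0 at {0↦4, 1↦0}  → |V|=2 |E|=2  E = 0-q->0 0-p->1
halt: no rule applies after step 3

Answer: 3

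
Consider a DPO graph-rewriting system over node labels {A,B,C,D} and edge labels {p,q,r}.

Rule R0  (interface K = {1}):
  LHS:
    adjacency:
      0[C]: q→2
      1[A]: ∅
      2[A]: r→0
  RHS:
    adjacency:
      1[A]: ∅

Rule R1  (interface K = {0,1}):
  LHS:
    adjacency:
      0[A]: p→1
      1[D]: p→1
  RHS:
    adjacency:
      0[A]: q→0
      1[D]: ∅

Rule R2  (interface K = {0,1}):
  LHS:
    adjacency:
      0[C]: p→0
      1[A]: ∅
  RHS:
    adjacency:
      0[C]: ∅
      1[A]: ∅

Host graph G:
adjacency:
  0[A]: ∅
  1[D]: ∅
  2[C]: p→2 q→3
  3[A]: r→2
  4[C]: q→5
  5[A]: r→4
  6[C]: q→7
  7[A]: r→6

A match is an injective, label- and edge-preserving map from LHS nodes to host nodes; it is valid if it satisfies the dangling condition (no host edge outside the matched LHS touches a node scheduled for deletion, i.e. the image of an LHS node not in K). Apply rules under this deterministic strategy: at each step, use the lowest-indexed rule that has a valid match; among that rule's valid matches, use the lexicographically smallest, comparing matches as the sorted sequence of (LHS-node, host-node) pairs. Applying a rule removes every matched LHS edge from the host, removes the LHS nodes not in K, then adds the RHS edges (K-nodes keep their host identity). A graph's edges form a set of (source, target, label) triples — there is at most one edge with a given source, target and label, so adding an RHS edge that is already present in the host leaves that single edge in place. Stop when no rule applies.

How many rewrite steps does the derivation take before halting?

Answer: 4

Rewrite trace:
start.  V:8 E:7  edges: 2-p->2 2-q->3 3-r->2 4-q->5 5-r->4 6-q->7 7-r->6
1. fire R0 via {0↦4, 1↦0, 2↦5}  →  V:6 E:5  edges: 2-p->2 2-q->3 3-r->2 6-q->7 7-r->6
2. fire R0 via {0↦6, 1↦0, 2↦7}  →  V:4 E:3  edges: 2-p->2 2-q->3 3-r->2
3. fire R2 via {0↦2, 1↦0}  →  V:4 E:2  edges: 2-q->3 3-r->2
4. fire R0 via {0↦2, 1↦0, 2↦3}  →  V:2 E:0  edges: ∅
final graph: no rule applies after step 4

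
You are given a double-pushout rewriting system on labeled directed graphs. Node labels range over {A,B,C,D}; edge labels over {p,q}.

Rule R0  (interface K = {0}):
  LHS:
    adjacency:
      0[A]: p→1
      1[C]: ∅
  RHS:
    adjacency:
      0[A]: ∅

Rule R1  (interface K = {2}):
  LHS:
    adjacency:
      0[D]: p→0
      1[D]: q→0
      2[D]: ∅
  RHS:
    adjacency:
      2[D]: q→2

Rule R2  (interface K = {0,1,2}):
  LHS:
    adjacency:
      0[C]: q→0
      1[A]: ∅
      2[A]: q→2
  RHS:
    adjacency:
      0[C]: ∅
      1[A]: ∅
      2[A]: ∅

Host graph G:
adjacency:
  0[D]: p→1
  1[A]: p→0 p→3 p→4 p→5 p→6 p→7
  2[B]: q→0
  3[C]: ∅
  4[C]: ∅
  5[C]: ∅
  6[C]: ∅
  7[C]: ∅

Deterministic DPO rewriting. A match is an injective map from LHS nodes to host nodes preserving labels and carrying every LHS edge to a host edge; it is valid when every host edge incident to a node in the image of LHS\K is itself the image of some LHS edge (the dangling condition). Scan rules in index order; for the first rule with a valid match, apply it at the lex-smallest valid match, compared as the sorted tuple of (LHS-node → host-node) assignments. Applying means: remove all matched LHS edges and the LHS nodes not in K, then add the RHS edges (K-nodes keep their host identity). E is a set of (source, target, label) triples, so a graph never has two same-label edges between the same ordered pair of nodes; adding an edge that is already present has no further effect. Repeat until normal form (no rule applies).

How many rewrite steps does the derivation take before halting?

start.  V:8 E:8  edges: 0-p->1 1-p->0 1-p->3 1-p->4 1-p->5 1-p->6 1-p->7 2-q->0
1. fire R0 via {0↦1, 1↦3}  →  V:7 E:7  edges: 0-p->1 1-p->0 1-p->4 1-p->5 1-p->6 1-p->7 2-q->0
2. fire R0 via {0↦1, 1↦4}  →  V:6 E:6  edges: 0-p->1 1-p->0 1-p->5 1-p->6 1-p->7 2-q->0
3. fire R0 via {0↦1, 1↦5}  →  V:5 E:5  edges: 0-p->1 1-p->0 1-p->6 1-p->7 2-q->0
4. fire R0 via {0↦1, 1↦6}  →  V:4 E:4  edges: 0-p->1 1-p->0 1-p->7 2-q->0
5. fire R0 via {0↦1, 1↦7}  →  V:3 E:3  edges: 0-p->1 1-p->0 2-q->0
normal form: no rule applies after step 5

Answer: 5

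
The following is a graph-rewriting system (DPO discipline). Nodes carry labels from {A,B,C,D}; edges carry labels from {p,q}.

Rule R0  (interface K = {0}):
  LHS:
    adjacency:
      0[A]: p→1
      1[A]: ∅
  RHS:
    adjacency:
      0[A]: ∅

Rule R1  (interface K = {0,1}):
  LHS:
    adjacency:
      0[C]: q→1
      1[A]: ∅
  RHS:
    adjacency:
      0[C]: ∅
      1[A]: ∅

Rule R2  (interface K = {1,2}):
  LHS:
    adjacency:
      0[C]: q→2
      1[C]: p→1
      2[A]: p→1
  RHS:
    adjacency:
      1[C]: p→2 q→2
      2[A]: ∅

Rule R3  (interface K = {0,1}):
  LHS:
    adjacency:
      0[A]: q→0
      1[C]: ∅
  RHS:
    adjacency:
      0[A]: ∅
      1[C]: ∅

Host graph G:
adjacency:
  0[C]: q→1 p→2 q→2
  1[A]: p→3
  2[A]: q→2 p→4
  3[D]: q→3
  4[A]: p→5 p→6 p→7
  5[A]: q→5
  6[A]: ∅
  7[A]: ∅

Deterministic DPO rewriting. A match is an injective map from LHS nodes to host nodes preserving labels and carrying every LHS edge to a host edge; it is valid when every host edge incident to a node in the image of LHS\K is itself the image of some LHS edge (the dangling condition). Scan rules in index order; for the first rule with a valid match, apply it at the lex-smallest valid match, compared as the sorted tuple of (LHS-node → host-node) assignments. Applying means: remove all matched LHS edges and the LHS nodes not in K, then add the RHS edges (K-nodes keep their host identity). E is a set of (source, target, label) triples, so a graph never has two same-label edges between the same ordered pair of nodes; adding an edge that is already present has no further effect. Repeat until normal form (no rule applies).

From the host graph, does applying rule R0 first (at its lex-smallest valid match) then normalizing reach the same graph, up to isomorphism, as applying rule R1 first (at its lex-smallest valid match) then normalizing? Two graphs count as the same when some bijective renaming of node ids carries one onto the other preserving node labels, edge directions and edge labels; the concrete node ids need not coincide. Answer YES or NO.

branch R0-first: apply at {0↦4, 1↦6} → |E|=10, then 7 more step(s) → NF |V|=4 |E|=3 V={0:C, 1:A, 2:A, 3:D} E=0-p->2 1-p->3 3-q->3
branch R1-first: apply at {0↦0, 1↦1} → |E|=10, then 7 more step(s) → NF |V|=4 |E|=3 V={0:C, 1:A, 2:A, 3:D} E=0-p->2 1-p->3 3-q->3
graphs isomorphic (equal up to label-preserving node renaming)

Answer: YES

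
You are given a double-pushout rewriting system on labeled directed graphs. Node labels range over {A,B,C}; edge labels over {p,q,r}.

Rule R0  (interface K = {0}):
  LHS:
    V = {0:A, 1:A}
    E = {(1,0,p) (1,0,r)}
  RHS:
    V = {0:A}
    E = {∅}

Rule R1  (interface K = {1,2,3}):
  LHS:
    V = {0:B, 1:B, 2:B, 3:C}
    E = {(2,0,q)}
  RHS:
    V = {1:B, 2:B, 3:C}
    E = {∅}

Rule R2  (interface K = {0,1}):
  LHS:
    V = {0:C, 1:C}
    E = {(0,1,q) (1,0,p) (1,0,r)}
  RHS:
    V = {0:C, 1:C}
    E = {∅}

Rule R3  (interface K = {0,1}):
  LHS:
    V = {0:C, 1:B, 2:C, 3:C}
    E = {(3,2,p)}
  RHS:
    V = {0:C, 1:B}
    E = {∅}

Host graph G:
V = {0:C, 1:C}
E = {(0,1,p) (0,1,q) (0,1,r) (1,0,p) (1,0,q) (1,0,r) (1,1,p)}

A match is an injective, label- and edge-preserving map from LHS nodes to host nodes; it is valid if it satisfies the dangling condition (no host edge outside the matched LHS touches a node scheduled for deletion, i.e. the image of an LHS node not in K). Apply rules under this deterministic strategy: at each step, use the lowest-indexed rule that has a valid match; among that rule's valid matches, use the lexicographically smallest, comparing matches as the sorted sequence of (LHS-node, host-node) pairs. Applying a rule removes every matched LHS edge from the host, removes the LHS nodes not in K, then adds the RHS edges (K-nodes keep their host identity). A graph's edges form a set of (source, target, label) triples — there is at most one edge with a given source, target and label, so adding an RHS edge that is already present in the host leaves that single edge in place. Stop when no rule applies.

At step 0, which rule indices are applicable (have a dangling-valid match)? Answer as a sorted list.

Answer: [R2]

Steps:
R0: no valid match — LHS pattern not found
R1: no valid match — LHS pattern not found
R2: 2 valid matches — {0↦0, 1↦1}, {0↦1, 1↦0}
R3: no valid match — LHS pattern not found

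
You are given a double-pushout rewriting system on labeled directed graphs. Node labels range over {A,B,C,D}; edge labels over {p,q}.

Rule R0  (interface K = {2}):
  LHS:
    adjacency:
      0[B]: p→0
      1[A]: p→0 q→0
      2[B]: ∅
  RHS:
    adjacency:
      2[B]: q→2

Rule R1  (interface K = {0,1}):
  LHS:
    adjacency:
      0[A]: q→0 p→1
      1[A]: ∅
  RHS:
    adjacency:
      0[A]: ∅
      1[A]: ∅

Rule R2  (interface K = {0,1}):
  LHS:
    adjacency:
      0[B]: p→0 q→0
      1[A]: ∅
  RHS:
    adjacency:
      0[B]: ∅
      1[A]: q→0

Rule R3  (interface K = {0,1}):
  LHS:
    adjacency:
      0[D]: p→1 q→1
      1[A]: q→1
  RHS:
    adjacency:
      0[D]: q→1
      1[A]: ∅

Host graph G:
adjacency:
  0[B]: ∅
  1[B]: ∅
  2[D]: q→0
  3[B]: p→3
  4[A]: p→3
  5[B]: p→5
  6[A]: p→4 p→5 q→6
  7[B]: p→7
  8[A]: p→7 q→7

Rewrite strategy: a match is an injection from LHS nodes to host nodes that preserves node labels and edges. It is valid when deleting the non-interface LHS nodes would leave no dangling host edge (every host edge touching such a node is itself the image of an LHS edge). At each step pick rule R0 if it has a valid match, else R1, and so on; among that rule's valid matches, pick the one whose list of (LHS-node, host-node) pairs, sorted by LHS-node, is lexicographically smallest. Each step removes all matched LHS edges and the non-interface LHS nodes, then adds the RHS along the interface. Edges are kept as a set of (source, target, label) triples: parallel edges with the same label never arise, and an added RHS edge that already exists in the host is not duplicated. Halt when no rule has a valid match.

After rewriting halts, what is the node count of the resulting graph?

initial: |V|=9 |E|=10  E = 2-q->0 3-p->3 4-p->3 5-p->5 6-p->4 6-p->5 6-q->6 7-p->7 8-p->7 8-q->7
step 1: apply R0 at {0↦7, 1↦8, 2↦0}  → |V|=7 |E|=8  E = 0-q->0 2-q->0 3-p->3 4-p->3 5-p->5 6-p->4 6-p->5 6-q->6
step 2: apply R1 at {0↦6, 1↦4}  → |V|=7 |E|=6  E = 0-q->0 2-q->0 3-p->3 4-p->3 5-p->5 6-p->5
final graph: no rule applies after step 2
NF nodes: {0:B, 1:B, 2:D, 3:B, 4:A, 5:B, 6:A}

Answer: 7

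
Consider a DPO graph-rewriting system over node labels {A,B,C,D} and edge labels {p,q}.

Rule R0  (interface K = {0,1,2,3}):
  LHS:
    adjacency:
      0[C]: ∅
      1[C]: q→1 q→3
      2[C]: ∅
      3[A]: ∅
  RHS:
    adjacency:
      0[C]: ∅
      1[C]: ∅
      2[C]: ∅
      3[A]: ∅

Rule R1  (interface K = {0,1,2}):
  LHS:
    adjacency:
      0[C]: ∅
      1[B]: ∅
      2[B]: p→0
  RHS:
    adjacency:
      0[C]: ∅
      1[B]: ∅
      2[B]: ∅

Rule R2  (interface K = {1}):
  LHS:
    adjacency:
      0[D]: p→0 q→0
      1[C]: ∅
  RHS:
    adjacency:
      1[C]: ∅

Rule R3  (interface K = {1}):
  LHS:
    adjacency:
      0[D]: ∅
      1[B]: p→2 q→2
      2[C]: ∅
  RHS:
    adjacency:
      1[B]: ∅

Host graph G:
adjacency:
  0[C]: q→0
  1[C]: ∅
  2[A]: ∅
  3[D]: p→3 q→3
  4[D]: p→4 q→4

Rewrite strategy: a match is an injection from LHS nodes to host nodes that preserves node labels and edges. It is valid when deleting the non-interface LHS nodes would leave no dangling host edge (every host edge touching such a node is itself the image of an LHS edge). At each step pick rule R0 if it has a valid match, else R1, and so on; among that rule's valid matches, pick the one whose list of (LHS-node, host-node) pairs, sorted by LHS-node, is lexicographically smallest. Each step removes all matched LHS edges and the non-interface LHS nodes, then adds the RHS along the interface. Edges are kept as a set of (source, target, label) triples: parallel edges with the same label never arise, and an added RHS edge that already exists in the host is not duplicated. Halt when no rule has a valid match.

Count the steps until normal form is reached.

[0] host  ⇒  5 nodes, 5 edges  {0-q->0 3-p->3 3-q->3 4-p->4 4-q->4}
[1] R2 @ {0↦3, 1↦0}  ⇒  4 nodes, 3 edges  {0-q->0 4-p->4 4-q->4}
[2] R2 @ {0↦4, 1↦0}  ⇒  3 nodes, 1 edges  {0-q->0}
final graph: no rule applies after step 2

Answer: 2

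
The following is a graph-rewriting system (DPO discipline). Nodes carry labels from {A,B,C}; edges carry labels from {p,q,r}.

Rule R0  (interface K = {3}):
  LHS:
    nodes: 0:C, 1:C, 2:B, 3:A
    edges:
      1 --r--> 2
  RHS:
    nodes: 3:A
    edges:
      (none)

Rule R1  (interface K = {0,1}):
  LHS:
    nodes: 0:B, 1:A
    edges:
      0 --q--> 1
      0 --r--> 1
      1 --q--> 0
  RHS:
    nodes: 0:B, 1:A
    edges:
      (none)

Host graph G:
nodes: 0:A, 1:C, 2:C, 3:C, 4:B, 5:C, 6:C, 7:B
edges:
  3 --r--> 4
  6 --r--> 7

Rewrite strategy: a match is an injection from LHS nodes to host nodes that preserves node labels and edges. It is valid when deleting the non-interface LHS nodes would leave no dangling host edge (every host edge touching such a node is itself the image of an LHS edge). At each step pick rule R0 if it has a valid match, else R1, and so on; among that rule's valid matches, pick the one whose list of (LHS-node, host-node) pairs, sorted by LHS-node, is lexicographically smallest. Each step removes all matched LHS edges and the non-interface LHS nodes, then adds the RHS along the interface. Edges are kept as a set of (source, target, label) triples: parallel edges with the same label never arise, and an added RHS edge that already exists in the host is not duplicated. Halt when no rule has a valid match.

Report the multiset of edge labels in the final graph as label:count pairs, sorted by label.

start.  V:8 E:2  edges: 3-r->4 6-r->7
1. fire R0 via {0↦1, 1↦3, 2↦4, 3↦0}  →  V:5 E:1  edges: 6-r->7
2. fire R0 via {0↦2, 1↦6, 2↦7, 3↦0}  →  V:2 E:0  edges: ∅
normal form: no rule applies after step 2
NF edges: []

Answer: (no edges)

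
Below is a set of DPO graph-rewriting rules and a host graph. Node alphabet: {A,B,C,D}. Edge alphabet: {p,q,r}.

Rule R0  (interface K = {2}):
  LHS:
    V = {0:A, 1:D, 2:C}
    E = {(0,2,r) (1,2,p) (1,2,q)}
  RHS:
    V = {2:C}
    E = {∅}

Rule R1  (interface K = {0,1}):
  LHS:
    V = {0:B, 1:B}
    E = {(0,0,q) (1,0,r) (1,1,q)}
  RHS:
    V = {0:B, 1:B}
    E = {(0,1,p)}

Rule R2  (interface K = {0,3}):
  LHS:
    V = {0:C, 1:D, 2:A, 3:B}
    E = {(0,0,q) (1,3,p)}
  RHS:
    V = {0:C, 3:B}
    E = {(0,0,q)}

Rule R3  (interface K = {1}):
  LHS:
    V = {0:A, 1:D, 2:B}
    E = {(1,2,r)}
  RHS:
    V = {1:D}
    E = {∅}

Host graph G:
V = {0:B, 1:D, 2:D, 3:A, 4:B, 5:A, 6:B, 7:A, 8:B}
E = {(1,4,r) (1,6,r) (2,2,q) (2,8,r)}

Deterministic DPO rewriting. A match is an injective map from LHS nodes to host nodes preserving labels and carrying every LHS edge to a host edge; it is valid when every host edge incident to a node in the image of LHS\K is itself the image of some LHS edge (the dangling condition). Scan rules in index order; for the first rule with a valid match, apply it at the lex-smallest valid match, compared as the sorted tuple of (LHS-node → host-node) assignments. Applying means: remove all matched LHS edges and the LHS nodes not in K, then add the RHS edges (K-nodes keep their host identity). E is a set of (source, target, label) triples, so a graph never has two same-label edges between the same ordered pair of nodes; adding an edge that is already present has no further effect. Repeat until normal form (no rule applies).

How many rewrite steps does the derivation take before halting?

Answer: 3

Rewrite trace:
[0] host  ⇒  9 nodes, 4 edges  {1-r->4 1-r->6 2-q->2 2-r->8}
[1] R3 @ {0↦3, 1↦1, 2↦4}  ⇒  7 nodes, 3 edges  {1-r->6 2-q->2 2-r->8}
[2] R3 @ {0↦5, 1↦1, 2↦6}  ⇒  5 nodes, 2 edges  {2-q->2 2-r->8}
[3] R3 @ {0↦7, 1↦2, 2↦8}  ⇒  3 nodes, 1 edges  {2-q->2}
normal form: no rule applies after step 3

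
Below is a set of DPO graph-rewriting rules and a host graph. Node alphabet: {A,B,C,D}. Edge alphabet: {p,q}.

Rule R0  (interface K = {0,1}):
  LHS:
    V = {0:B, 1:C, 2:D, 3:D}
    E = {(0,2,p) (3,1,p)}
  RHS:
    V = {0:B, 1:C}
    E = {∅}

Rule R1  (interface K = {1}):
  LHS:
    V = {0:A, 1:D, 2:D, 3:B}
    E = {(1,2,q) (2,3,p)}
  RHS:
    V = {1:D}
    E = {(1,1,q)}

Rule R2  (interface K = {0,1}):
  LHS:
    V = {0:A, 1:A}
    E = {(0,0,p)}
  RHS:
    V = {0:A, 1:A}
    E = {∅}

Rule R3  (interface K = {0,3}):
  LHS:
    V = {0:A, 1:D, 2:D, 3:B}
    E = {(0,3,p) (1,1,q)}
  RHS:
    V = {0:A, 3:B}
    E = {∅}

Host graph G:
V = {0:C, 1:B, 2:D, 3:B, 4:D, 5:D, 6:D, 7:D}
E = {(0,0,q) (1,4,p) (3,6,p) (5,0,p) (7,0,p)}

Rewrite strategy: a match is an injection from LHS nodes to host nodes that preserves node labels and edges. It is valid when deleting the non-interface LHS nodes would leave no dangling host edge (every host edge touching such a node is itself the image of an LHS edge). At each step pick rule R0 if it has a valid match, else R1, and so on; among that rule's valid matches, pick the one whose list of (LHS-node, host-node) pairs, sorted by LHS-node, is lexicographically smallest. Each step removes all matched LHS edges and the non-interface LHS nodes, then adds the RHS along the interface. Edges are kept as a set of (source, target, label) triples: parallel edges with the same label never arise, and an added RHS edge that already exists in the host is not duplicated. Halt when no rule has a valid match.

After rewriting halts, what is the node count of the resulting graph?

Answer: 4

Steps:
initial: |V|=8 |E|=5  E = 0-q->0 1-p->4 3-p->6 5-p->0 7-p->0
step 1: apply R0 at {0↦1, 1↦0, 2↦4, 3↦5}  → |V|=6 |E|=3  E = 0-q->0 3-p->6 7-p->0
step 2: apply R0 at {0↦3, 1↦0, 2↦6, 3↦7}  → |V|=4 |E|=1  E = 0-q->0
final graph: no rule applies after step 2
NF nodes: {0:C, 1:B, 2:D, 3:B}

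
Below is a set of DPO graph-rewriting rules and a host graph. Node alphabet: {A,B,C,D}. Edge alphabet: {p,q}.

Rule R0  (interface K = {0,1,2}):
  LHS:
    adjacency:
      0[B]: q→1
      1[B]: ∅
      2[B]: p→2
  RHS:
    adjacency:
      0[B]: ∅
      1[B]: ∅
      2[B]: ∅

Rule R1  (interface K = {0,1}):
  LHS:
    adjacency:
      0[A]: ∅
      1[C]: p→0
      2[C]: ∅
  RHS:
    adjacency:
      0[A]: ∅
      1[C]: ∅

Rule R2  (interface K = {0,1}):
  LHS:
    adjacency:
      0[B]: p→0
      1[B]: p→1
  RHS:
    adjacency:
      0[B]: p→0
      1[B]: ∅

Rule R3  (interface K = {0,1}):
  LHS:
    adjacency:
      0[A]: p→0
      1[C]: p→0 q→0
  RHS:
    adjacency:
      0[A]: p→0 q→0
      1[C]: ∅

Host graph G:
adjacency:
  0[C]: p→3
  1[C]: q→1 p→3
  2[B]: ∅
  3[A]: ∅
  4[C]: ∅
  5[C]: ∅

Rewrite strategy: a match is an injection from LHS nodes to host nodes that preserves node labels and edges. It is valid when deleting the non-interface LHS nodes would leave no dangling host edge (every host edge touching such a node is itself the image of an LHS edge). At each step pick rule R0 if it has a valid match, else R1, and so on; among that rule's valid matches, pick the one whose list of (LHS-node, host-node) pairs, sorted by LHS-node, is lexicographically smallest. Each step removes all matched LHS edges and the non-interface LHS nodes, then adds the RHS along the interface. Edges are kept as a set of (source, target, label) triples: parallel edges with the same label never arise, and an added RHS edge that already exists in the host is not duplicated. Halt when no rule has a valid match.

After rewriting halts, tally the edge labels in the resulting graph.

start.  V:6 E:3  edges: 0-p->3 1-q->1 1-p->3
1. fire R1 via {0↦3, 1↦0, 2↦4}  →  V:5 E:2  edges: 1-q->1 1-p->3
2. fire R1 via {0↦3, 1↦1, 2↦0}  →  V:4 E:1  edges: 1-q->1
halt: no rule applies after step 2
NF edges: [(1, 1, 'q')]

Answer: q:1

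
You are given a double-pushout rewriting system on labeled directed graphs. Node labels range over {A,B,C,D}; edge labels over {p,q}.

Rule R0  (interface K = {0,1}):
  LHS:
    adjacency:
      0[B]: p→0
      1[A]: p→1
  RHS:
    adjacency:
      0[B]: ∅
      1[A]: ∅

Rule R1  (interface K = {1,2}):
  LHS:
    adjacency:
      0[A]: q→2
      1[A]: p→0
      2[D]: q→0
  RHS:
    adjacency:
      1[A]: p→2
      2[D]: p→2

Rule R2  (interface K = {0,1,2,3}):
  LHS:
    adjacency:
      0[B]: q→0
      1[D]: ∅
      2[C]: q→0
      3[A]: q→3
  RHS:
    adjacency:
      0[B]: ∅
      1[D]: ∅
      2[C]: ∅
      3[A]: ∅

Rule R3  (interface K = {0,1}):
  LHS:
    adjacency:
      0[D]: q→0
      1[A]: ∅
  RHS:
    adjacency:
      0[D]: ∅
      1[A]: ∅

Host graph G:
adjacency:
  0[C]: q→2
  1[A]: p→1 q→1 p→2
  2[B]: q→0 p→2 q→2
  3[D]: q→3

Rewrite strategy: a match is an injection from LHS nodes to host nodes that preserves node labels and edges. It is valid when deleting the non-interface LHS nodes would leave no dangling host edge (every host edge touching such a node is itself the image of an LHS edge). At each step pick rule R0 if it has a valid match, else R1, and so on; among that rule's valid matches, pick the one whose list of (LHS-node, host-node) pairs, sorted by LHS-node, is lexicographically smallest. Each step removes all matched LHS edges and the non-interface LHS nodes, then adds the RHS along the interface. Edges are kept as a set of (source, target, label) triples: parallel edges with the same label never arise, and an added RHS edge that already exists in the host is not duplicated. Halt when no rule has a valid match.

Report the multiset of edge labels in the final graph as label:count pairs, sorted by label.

[0] host  ⇒  4 nodes, 8 edges  {0-q->2 1-p->1 1-q->1 1-p->2 2-q->0 2-p->2 2-q->2 3-q->3}
[1] R0 @ {0↦2, 1↦1}  ⇒  4 nodes, 6 edges  {0-q->2 1-q->1 1-p->2 2-q->0 2-q->2 3-q->3}
[2] R2 @ {0↦2, 1↦3, 2↦0, 3↦1}  ⇒  4 nodes, 3 edges  {1-p->2 2-q->0 3-q->3}
[3] R3 @ {0↦3, 1↦1}  ⇒  4 nodes, 2 edges  {1-p->2 2-q->0}
halt: no rule applies after step 3
NF edges: [(1, 2, 'p'), (2, 0, 'q')]

Answer: p:1 q:1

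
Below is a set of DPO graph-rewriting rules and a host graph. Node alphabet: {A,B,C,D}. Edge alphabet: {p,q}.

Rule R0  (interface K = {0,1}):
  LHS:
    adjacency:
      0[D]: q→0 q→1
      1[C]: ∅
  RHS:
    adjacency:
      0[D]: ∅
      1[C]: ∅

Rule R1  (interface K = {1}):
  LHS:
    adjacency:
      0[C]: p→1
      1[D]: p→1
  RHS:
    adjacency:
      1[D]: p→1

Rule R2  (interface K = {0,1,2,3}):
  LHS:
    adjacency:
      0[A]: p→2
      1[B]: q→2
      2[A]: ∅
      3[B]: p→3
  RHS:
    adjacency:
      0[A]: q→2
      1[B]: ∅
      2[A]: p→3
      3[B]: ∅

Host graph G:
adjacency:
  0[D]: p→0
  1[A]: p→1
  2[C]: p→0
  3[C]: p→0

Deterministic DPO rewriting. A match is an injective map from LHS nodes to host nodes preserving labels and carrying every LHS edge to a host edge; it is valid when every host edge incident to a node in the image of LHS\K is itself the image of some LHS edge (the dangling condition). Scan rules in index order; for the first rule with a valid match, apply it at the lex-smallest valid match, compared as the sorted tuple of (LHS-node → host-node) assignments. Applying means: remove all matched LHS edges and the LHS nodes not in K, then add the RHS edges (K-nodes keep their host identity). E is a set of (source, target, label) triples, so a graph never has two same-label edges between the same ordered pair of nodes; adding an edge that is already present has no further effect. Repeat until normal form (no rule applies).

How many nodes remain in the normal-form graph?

Answer: 2

Rewrite trace:
start.  V:4 E:4  edges: 0-p->0 1-p->1 2-p->0 3-p->0
1. fire R1 via {0↦2, 1↦0}  →  V:3 E:3  edges: 0-p->0 1-p->1 3-p->0
2. fire R1 via {0↦3, 1↦0}  →  V:2 E:2  edges: 0-p->0 1-p->1
final graph: no rule applies after step 2
NF nodes: {0:D, 1:A}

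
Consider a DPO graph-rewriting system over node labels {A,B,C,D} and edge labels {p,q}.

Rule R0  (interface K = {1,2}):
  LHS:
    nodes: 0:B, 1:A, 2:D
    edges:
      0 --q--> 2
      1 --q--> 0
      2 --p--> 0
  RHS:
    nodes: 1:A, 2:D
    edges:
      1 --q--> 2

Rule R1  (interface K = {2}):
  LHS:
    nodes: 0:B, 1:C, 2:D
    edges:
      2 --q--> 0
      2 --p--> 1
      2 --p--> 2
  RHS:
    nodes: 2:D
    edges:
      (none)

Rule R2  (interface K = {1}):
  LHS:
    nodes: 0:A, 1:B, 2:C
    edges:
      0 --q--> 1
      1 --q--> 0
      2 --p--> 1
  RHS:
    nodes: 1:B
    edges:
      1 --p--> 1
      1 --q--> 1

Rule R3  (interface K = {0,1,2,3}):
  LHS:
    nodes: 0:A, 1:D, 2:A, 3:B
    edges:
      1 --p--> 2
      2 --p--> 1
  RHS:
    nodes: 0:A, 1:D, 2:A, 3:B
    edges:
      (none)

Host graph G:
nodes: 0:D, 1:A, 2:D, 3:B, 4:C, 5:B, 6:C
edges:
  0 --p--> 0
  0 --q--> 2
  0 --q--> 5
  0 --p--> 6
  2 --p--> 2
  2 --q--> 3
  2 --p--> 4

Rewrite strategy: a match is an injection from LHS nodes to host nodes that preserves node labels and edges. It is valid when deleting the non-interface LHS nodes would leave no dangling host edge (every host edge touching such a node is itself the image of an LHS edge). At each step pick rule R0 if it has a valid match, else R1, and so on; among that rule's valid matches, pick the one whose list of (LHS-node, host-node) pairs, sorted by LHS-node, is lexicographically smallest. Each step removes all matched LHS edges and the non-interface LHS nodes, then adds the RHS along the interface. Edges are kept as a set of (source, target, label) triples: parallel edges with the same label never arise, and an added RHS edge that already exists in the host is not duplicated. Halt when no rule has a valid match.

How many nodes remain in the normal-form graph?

Answer: 3

Derivation:
initial: |V|=7 |E|=7  E = 0-p->0 0-q->2 0-q->5 0-p->6 2-p->2 2-q->3 2-p->4
step 1: apply R1 at {0↦3, 1↦4, 2↦2}  → |V|=5 |E|=4  E = 0-p->0 0-q->2 0-q->5 0-p->6
step 2: apply R1 at {0↦5, 1↦6, 2↦0}  → |V|=3 |E|=1  E = 0-q->2
halt: no rule applies after step 2
NF nodes: {0:D, 1:A, 2:D}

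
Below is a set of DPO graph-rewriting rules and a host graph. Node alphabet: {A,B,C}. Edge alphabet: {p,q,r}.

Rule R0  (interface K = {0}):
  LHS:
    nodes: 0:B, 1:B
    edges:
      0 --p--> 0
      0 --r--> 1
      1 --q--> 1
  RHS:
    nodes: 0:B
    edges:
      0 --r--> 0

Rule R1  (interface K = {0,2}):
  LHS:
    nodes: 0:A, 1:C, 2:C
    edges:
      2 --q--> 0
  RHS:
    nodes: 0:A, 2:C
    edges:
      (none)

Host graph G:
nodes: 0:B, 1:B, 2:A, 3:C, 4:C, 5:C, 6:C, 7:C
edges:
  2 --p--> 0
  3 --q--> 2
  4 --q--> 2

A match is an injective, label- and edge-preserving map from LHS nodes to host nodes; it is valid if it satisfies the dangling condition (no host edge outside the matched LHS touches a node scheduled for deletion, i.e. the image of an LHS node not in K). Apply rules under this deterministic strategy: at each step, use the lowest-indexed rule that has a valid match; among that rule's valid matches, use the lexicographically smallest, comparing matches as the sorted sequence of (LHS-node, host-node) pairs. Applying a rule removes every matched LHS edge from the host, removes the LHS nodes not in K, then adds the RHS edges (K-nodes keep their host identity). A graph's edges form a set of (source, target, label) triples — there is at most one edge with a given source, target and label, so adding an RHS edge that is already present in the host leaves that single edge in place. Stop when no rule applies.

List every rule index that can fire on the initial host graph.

R0: no valid match — LHS pattern not found
R1: 6 valid matches — {0↦2, 1↦5, 2↦3}, {0↦2, 1↦5, 2↦4}, {0↦2, 1↦6, 2↦3} (+3 more)

Answer: [R1]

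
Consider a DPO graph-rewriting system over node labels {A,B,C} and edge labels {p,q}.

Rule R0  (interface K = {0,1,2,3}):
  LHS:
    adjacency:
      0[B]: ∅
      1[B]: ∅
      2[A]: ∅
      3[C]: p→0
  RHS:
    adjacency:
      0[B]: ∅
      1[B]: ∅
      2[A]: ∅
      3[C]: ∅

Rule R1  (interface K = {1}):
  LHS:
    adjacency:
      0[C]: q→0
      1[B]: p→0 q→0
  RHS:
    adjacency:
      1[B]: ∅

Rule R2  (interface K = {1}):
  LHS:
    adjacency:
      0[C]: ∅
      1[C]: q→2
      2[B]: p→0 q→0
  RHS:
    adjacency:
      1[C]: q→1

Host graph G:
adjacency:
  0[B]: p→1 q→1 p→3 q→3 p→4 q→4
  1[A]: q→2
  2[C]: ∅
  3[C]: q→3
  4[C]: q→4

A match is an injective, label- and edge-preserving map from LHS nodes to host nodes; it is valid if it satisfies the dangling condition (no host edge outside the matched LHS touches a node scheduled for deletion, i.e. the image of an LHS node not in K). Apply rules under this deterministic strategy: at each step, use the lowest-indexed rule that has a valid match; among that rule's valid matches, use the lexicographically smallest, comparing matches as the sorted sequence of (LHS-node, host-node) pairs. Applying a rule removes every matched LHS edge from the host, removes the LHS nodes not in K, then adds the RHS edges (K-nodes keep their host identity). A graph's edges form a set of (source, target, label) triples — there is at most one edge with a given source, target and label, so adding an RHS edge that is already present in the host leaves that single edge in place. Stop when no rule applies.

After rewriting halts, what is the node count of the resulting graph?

start.  V:5 E:9  edges: 0-p->1 0-q->1 0-p->3 0-q->3 0-p->4 0-q->4 1-q->2 3-q->3 4-q->4
1. fire R1 via {0↦3, 1↦0}  →  V:4 E:6  edges: 0-p->1 0-q->1 0-p->4 0-q->4 1-q->2 4-q->4
2. fire R1 via {0↦4, 1↦0}  →  V:3 E:3  edges: 0-p->1 0-q->1 1-q->2
halt: no rule applies after step 2
NF nodes: {0:B, 1:A, 2:C}

Answer: 3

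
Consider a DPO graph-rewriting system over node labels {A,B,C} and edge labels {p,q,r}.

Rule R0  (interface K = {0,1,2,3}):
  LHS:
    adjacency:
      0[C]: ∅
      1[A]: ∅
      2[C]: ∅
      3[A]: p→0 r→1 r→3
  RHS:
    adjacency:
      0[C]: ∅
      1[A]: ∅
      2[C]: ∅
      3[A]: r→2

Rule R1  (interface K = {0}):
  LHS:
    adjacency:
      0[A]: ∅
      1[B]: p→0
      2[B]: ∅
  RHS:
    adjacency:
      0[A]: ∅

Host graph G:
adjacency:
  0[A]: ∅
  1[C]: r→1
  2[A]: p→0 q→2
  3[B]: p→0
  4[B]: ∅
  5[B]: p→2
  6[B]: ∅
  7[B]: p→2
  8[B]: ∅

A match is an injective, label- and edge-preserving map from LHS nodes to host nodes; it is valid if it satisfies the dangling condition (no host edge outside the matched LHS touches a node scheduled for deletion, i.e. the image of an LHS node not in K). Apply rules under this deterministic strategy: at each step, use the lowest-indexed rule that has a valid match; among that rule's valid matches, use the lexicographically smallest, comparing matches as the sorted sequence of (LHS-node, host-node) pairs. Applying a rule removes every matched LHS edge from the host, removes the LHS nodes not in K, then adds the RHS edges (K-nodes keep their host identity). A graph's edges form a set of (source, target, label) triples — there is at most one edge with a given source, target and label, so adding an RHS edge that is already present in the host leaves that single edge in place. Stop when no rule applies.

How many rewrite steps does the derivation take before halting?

initial: |V|=9 |E|=6  E = 1-r->1 2-p->0 2-q->2 3-p->0 5-p->2 7-p->2
step 1: apply R1 at {0↦0, 1↦3, 2↦4}  → |V|=7 |E|=5  E = 1-r->1 2-p->0 2-q->2 5-p->2 7-p->2
step 2: apply R1 at {0↦2, 1↦5, 2↦6}  → |V|=5 |E|=4  E = 1-r->1 2-p->0 2-q->2 7-p->2
step 3: apply R1 at {0↦2, 1↦7, 2↦8}  → |V|=3 |E|=3  E = 1-r->1 2-p->0 2-q->2
halt: no rule applies after step 3

Answer: 3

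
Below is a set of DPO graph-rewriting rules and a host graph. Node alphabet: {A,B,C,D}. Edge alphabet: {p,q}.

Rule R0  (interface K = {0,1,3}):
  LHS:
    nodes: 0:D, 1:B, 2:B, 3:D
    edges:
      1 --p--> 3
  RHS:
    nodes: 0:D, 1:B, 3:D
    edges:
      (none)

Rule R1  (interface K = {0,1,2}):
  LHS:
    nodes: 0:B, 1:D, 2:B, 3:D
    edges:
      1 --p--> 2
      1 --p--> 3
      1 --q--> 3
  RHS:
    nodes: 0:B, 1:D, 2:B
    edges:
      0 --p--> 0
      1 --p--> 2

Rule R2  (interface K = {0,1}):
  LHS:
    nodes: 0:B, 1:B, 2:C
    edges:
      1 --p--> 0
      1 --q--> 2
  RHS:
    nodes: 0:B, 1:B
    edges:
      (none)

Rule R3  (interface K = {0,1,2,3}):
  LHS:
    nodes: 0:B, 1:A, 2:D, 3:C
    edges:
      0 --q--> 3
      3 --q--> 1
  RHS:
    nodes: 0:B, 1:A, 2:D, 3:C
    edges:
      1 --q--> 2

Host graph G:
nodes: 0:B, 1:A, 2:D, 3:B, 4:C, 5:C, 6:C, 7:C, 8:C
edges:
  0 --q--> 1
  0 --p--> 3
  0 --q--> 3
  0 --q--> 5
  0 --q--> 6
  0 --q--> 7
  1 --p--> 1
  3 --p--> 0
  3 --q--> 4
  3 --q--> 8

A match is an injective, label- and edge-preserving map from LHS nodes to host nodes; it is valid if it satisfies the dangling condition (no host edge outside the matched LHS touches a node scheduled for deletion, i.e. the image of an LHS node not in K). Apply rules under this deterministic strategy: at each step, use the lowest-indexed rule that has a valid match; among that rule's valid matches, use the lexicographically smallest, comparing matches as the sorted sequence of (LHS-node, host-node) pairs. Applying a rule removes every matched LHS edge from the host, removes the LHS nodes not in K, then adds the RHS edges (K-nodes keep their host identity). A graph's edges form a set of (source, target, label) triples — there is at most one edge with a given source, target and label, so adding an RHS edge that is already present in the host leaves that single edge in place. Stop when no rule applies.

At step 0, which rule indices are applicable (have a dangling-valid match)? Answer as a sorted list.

Answer: [R2]

Steps:
R0: no valid match — LHS pattern not found
R1: no valid match — LHS pattern not found
R2: 5 valid matches — {0↦0, 1↦3, 2↦4}, {0↦0, 1↦3, 2↦8}, {0↦3, 1↦0, 2↦5} (+2 more)
R3: no valid match — LHS pattern not found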